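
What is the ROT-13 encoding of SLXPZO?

FYKCMB

S(18): 18+13=31≡5 → F
L(11): 11+13=24 → Y
X(23): 23+13=36≡10 → K
P(15): 15+13=28≡2 → C
Z(25): 25+13=38≡12 → M
O(14): 14+13=27≡1 → B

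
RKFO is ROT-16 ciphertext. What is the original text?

R(17): 17−16=1 → B
K(10): 10−16=-6≡20 → U
F(5): 5−16=-11≡15 → P
O(14): 14−16=-2≡24 → Y

BUPY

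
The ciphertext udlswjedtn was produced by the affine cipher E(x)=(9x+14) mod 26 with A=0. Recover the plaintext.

The inverse of 9 mod 26 is 3, since 9·3=27≡1. Apply D(y)=3·(y−14) mod 26:
u(20): 3·(20−14)=18 → s
d(3): 3·(3−14)=-33≡19 → t
l(11): 3·(11−14)=-9≡17 → r
s(18): 3·(18−14)=12 → m
w(22): 3·(22−14)=24 → y
j(9): 3·(9−14)=-15≡11 → l
e(4): 3·(4−14)=-30≡22 → w
d(3): 3·(3−14)=-33≡19 → t
t(19): 3·(19−14)=15 → p
n(13): 3·(13−14)=-3≡23 → x

strmylwtpx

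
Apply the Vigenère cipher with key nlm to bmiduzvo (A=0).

oxuqfliz

Repeat the key across the message: nlmnlmnl
b(1)+n(13): 14 → o
m(12)+l(11): 23 → x
i(8)+m(12): 20 → u
d(3)+n(13): 16 → q
u(20)+l(11): 31≡5 → f
z(25)+m(12): 37≡11 → l
v(21)+n(13): 34≡8 → i
o(14)+l(11): 25 → z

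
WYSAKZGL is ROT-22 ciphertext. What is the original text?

ACWEODKP

W(22): 22−22=0 → A
Y(24): 24−22=2 → C
S(18): 18−22=-4≡22 → W
A(0): 0−22=-22≡4 → E
K(10): 10−22=-12≡14 → O
Z(25): 25−22=3 → D
G(6): 6−22=-16≡10 → K
L(11): 11−22=-11≡15 → P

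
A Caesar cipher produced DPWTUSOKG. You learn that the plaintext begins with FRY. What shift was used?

24

From the crib: D(3)−F(5)=-2≡24, so the shift is 24.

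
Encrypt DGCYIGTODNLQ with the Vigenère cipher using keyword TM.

WSVKBSMAWZEC

Repeat the key across the message: TMTMTMTMTMTM
D(3)+T(19): 22 → W
G(6)+M(12): 18 → S
C(2)+T(19): 21 → V
Y(24)+M(12): 36≡10 → K
I(8)+T(19): 27≡1 → B
G(6)+M(12): 18 → S
T(19)+T(19): 38≡12 → M
O(14)+M(12): 26≡0 → A
D(3)+T(19): 22 → W
N(13)+M(12): 25 → Z
L(11)+T(19): 30≡4 → E
Q(16)+M(12): 28≡2 → C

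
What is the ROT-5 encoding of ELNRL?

JQSWQ

E(4): 4+5=9 → J
L(11): 11+5=16 → Q
N(13): 13+5=18 → S
R(17): 17+5=22 → W
L(11): 11+5=16 → Q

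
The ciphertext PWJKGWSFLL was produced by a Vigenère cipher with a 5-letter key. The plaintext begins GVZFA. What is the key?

Subtract each crib letter from the matching ciphertext letter (mod 26):
P(15)−G(6)=9 → J
W(22)−V(21)=1 → B
J(9)−Z(25)=-16≡10 → K
K(10)−F(5)=5 → F
G(6)−A(0)=6 → G

JBKFG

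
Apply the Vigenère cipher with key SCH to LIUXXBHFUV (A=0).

DKBPZIZHBN

Repeat the key across the message: SCHSCHSCHS
L(11)+S(18): 29≡3 → D
I(8)+C(2): 10 → K
U(20)+H(7): 27≡1 → B
X(23)+S(18): 41≡15 → P
X(23)+C(2): 25 → Z
B(1)+H(7): 8 → I
H(7)+S(18): 25 → Z
F(5)+C(2): 7 → H
U(20)+H(7): 27≡1 → B
V(21)+S(18): 39≡13 → N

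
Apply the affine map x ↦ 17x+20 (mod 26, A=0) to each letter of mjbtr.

m(12): 17·12+20=224≡16 → q
j(9): 17·9+20=173≡17 → r
b(1): 17·1+20=37≡11 → l
t(19): 17·19+20=343≡5 → f
r(17): 17·17+20=309≡23 → x

qrlfx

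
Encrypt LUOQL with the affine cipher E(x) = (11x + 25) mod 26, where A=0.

QLXTQ

L(11): 11·11+25=146≡16 → Q
U(20): 11·20+25=245≡11 → L
O(14): 11·14+25=179≡23 → X
Q(16): 11·16+25=201≡19 → T
L(11): 11·11+25=146≡16 → Q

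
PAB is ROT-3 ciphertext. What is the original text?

P(15): 15−3=12 → M
A(0): 0−3=-3≡23 → X
B(1): 1−3=-2≡24 → Y

MXY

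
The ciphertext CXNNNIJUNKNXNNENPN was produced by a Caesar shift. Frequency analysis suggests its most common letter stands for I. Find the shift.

5

The most frequent ciphertext letter is N (appears 9 times).
N is position 13; I is position 8.
Shift = 5.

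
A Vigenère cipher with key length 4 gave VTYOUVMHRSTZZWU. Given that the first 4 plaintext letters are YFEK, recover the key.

Subtract each crib letter from the matching ciphertext letter (mod 26):
V(21)−Y(24)=-3≡23 → X
T(19)−F(5)=14 → O
Y(24)−E(4)=20 → U
O(14)−K(10)=4 → E

XOUE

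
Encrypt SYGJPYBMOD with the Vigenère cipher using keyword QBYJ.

Repeat the key across the message: QBYJQBYJQB
S(18)+Q(16): 34≡8 → I
Y(24)+B(1): 25 → Z
G(6)+Y(24): 30≡4 → E
J(9)+J(9): 18 → S
P(15)+Q(16): 31≡5 → F
Y(24)+B(1): 25 → Z
B(1)+Y(24): 25 → Z
M(12)+J(9): 21 → V
O(14)+Q(16): 30≡4 → E
D(3)+B(1): 4 → E

IZESFZZVEE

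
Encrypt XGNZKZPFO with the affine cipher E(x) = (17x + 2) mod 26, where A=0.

X(23): 17·23+2=393≡3 → D
G(6): 17·6+2=104≡0 → A
N(13): 17·13+2=223≡15 → P
Z(25): 17·25+2=427≡11 → L
K(10): 17·10+2=172≡16 → Q
Z(25): 17·25+2=427≡11 → L
P(15): 17·15+2=257≡23 → X
F(5): 17·5+2=87≡9 → J
O(14): 17·14+2=240≡6 → G

DAPLQLXJG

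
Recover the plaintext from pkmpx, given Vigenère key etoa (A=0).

lrypt

Repeat the key across the ciphertext: etoae
p(15)−e(4): 11 → l
k(10)−t(19): -9≡17 → r
m(12)−o(14): -2≡24 → y
p(15)−a(0): 15 → p
x(23)−e(4): 19 → t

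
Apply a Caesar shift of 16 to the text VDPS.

LTFI

V(21): 21+16=37≡11 → L
D(3): 3+16=19 → T
P(15): 15+16=31≡5 → F
S(18): 18+16=34≡8 → I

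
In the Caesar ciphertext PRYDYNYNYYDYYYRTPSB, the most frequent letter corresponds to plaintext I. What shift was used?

16

The most frequent ciphertext letter is Y (appears 8 times).
Y is position 24; I is position 8.
Shift = 16.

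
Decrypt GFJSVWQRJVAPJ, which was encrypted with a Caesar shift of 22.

G(6): 6−22=-16≡10 → K
F(5): 5−22=-17≡9 → J
J(9): 9−22=-13≡13 → N
S(18): 18−22=-4≡22 → W
V(21): 21−22=-1≡25 → Z
W(22): 22−22=0 → A
Q(16): 16−22=-6≡20 → U
R(17): 17−22=-5≡21 → V
J(9): 9−22=-13≡13 → N
V(21): 21−22=-1≡25 → Z
A(0): 0−22=-22≡4 → E
P(15): 15−22=-7≡19 → T
J(9): 9−22=-13≡13 → N

KJNWZAUVNZETN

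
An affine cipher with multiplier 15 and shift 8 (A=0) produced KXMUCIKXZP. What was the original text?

The inverse of 15 mod 26 is 7, since 15·7=105≡1. Apply D(y)=7·(y−8) mod 26:
K(10): 7·(10−8)=14 → O
X(23): 7·(23−8)=105≡1 → B
M(12): 7·(12−8)=28≡2 → C
U(20): 7·(20−8)=84≡6 → G
C(2): 7·(2−8)=-42≡10 → K
I(8): 7·(8−8)=0 → A
K(10): 7·(10−8)=14 → O
X(23): 7·(23−8)=105≡1 → B
Z(25): 7·(25−8)=119≡15 → P
P(15): 7·(15−8)=49≡23 → X

OBCGKAOBPX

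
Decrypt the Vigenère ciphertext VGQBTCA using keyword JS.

Repeat the key across the ciphertext: JSJSJSJ
V(21)−J(9): 12 → M
G(6)−S(18): -12≡14 → O
Q(16)−J(9): 7 → H
B(1)−S(18): -17≡9 → J
T(19)−J(9): 10 → K
C(2)−S(18): -16≡10 → K
A(0)−J(9): -9≡17 → R

MOHJKKR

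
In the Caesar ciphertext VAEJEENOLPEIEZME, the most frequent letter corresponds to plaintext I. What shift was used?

22

The most frequent ciphertext letter is E (appears 6 times).
E is position 4; I is position 8.
Shift = -4≡22.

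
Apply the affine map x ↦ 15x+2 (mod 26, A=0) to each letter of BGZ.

B(1): 15·1+2=17 → R
G(6): 15·6+2=92≡14 → O
Z(25): 15·25+2=377≡13 → N

RON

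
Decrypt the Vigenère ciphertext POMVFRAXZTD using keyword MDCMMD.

DLKJTOOUXHR

Repeat the key across the ciphertext: MDCMMDMDCMM
P(15)−M(12): 3 → D
O(14)−D(3): 11 → L
M(12)−C(2): 10 → K
V(21)−M(12): 9 → J
F(5)−M(12): -7≡19 → T
R(17)−D(3): 14 → O
A(0)−M(12): -12≡14 → O
X(23)−D(3): 20 → U
Z(25)−C(2): 23 → X
T(19)−M(12): 7 → H
D(3)−M(12): -9≡17 → R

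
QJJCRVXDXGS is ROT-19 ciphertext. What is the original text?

Q(16): 16−19=-3≡23 → X
J(9): 9−19=-10≡16 → Q
J(9): 9−19=-10≡16 → Q
C(2): 2−19=-17≡9 → J
R(17): 17−19=-2≡24 → Y
V(21): 21−19=2 → C
X(23): 23−19=4 → E
D(3): 3−19=-16≡10 → K
X(23): 23−19=4 → E
G(6): 6−19=-13≡13 → N
S(18): 18−19=-1≡25 → Z

XQQJYCEKENZ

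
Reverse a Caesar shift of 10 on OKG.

EAW

O(14): 14−10=4 → E
K(10): 10−10=0 → A
G(6): 6−10=-4≡22 → W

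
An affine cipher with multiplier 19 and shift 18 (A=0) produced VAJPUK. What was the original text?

HKFTWQ

The inverse of 19 mod 26 is 11, since 19·11=209≡1. Apply D(y)=11·(y−18) mod 26:
V(21): 11·(21−18)=33≡7 → H
A(0): 11·(0−18)=-198≡10 → K
J(9): 11·(9−18)=-99≡5 → F
P(15): 11·(15−18)=-33≡19 → T
U(20): 11·(20−18)=22 → W
K(10): 11·(10−18)=-88≡16 → Q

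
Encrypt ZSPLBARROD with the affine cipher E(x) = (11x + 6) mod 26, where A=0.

VWPXRGLLEN

Z(25): 11·25+6=281≡21 → V
S(18): 11·18+6=204≡22 → W
P(15): 11·15+6=171≡15 → P
L(11): 11·11+6=127≡23 → X
B(1): 11·1+6=17 → R
A(0): 11·0+6=6 → G
R(17): 11·17+6=193≡11 → L
R(17): 11·17+6=193≡11 → L
O(14): 11·14+6=160≡4 → E
D(3): 11·3+6=39≡13 → N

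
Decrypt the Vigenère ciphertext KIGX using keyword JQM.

Repeat the key across the ciphertext: JQMJ
K(10)−J(9): 1 → B
I(8)−Q(16): -8≡18 → S
G(6)−M(12): -6≡20 → U
X(23)−J(9): 14 → O

BSUO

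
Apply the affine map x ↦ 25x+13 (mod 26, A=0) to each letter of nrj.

awe

n(13): 25·13+13=338≡0 → a
r(17): 25·17+13=438≡22 → w
j(9): 25·9+13=238≡4 → e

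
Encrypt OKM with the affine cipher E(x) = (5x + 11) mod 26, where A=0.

DJT

O(14): 5·14+11=81≡3 → D
K(10): 5·10+11=61≡9 → J
M(12): 5·12+11=71≡19 → T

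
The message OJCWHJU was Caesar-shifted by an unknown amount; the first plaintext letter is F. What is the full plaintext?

From the crib: O(14)−F(5)=9, so the shift is 9.
Subtract 9 from each ciphertext letter:
O(14): 14−9=5 → F
J(9): 9−9=0 → A
C(2): 2−9=-7≡19 → T
W(22): 22−9=13 → N
H(7): 7−9=-2≡24 → Y
J(9): 9−9=0 → A
U(20): 20−9=11 → L

FATNYAL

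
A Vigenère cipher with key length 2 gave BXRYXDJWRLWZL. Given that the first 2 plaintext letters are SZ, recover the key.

JY

Subtract each crib letter from the matching ciphertext letter (mod 26):
B(1)−S(18)=-17≡9 → J
X(23)−Z(25)=-2≡24 → Y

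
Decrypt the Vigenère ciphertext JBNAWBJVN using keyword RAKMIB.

SBDOOASVD

Repeat the key across the ciphertext: RAKMIBRAK
J(9)−R(17): -8≡18 → S
B(1)−A(0): 1 → B
N(13)−K(10): 3 → D
A(0)−M(12): -12≡14 → O
W(22)−I(8): 14 → O
B(1)−B(1): 0 → A
J(9)−R(17): -8≡18 → S
V(21)−A(0): 21 → V
N(13)−K(10): 3 → D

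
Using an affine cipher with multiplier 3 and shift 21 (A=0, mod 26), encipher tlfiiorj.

t(19): 3·19+21=78≡0 → a
l(11): 3·11+21=54≡2 → c
f(5): 3·5+21=36≡10 → k
i(8): 3·8+21=45≡19 → t
i(8): 3·8+21=45≡19 → t
o(14): 3·14+21=63≡11 → l
r(17): 3·17+21=72≡20 → u
j(9): 3·9+21=48≡22 → w

ackttluw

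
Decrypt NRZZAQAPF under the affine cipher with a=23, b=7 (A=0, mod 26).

The inverse of 23 mod 26 is 17, since 23·17=391≡1. Apply D(y)=17·(y−7) mod 26:
N(13): 17·(13−7)=102≡24 → Y
R(17): 17·(17−7)=170≡14 → O
Z(25): 17·(25−7)=306≡20 → U
Z(25): 17·(25−7)=306≡20 → U
A(0): 17·(0−7)=-119≡11 → L
Q(16): 17·(16−7)=153≡23 → X
A(0): 17·(0−7)=-119≡11 → L
P(15): 17·(15−7)=136≡6 → G
F(5): 17·(5−7)=-34≡18 → S

YOUULXLGS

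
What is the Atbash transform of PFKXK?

P(15) → K(10)
F(5) → U(20)
K(10) → P(15)
X(23) → C(2)
K(10) → P(15)

KUPCP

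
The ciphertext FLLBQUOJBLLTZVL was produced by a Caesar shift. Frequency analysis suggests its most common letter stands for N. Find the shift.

The most frequent ciphertext letter is L (appears 5 times).
L is position 11; N is position 13.
Shift = -2≡24.

24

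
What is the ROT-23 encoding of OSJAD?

LPGXA

O(14): 14+23=37≡11 → L
S(18): 18+23=41≡15 → P
J(9): 9+23=32≡6 → G
A(0): 0+23=23 → X
D(3): 3+23=26≡0 → A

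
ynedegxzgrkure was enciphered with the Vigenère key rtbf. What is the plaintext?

hudynnwupyjpal

Repeat the key across the ciphertext: rtbfrtbfrtbfrt
y(24)−r(17): 7 → h
n(13)−t(19): -6≡20 → u
e(4)−b(1): 3 → d
d(3)−f(5): -2≡24 → y
e(4)−r(17): -13≡13 → n
g(6)−t(19): -13≡13 → n
x(23)−b(1): 22 → w
z(25)−f(5): 20 → u
g(6)−r(17): -11≡15 → p
r(17)−t(19): -2≡24 → y
k(10)−b(1): 9 → j
u(20)−f(5): 15 → p
r(17)−r(17): 0 → a
e(4)−t(19): -15≡11 → l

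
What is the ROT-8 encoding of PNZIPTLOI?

P(15): 15+8=23 → X
N(13): 13+8=21 → V
Z(25): 25+8=33≡7 → H
I(8): 8+8=16 → Q
P(15): 15+8=23 → X
T(19): 19+8=27≡1 → B
L(11): 11+8=19 → T
O(14): 14+8=22 → W
I(8): 8+8=16 → Q

XVHQXBTWQ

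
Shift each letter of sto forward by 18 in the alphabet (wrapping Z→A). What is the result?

klg

s(18): 18+18=36≡10 → k
t(19): 19+18=37≡11 → l
o(14): 14+18=32≡6 → g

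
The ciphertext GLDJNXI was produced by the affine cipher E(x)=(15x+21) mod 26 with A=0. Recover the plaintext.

ZIEUWON

The inverse of 15 mod 26 is 7, since 15·7=105≡1. Apply D(y)=7·(y−21) mod 26:
G(6): 7·(6−21)=-105≡25 → Z
L(11): 7·(11−21)=-70≡8 → I
D(3): 7·(3−21)=-126≡4 → E
J(9): 7·(9−21)=-84≡20 → U
N(13): 7·(13−21)=-56≡22 → W
X(23): 7·(23−21)=14 → O
I(8): 7·(8−21)=-91≡13 → N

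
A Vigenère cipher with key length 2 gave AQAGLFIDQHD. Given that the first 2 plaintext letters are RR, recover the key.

Subtract each crib letter from the matching ciphertext letter (mod 26):
A(0)−R(17)=-17≡9 → J
Q(16)−R(17)=-1≡25 → Z

JZ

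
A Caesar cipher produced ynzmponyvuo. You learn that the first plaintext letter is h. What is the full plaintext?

From the crib: y(24)−h(7)=17, so the shift is 17.
Subtract 17 from each ciphertext letter:
y(24): 24−17=7 → h
n(13): 13−17=-4≡22 → w
z(25): 25−17=8 → i
m(12): 12−17=-5≡21 → v
p(15): 15−17=-2≡24 → y
o(14): 14−17=-3≡23 → x
n(13): 13−17=-4≡22 → w
y(24): 24−17=7 → h
v(21): 21−17=4 → e
u(20): 20−17=3 → d
o(14): 14−17=-3≡23 → x

hwivyxwhedx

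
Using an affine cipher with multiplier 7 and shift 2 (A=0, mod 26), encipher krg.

k(10): 7·10+2=72≡20 → u
r(17): 7·17+2=121≡17 → r
g(6): 7·6+2=44≡18 → s

urs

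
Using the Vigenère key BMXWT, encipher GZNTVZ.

HLKPOA

Repeat the key across the message: BMXWTB
G(6)+B(1): 7 → H
Z(25)+M(12): 37≡11 → L
N(13)+X(23): 36≡10 → K
T(19)+W(22): 41≡15 → P
V(21)+T(19): 40≡14 → O
Z(25)+B(1): 26≡0 → A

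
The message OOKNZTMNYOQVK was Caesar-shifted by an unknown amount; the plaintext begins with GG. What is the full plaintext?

GGCFRLEFQGINC

From the crib: O(14)−G(6)=8, so the shift is 8.
Subtract 8 from each ciphertext letter:
O(14): 14−8=6 → G
O(14): 14−8=6 → G
K(10): 10−8=2 → C
N(13): 13−8=5 → F
Z(25): 25−8=17 → R
T(19): 19−8=11 → L
M(12): 12−8=4 → E
N(13): 13−8=5 → F
Y(24): 24−8=16 → Q
O(14): 14−8=6 → G
Q(16): 16−8=8 → I
V(21): 21−8=13 → N
K(10): 10−8=2 → C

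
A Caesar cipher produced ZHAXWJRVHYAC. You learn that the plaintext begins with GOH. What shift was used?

From the crib: Z(25)−G(6)=19, so the shift is 19.

19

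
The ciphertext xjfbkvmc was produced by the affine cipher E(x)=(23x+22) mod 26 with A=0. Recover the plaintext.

The inverse of 23 mod 26 is 17, since 23·17=391≡1. Apply D(y)=17·(y−22) mod 26:
x(23): 17·(23−22)=17 → r
j(9): 17·(9−22)=-221≡13 → n
f(5): 17·(5−22)=-289≡23 → x
b(1): 17·(1−22)=-357≡7 → h
k(10): 17·(10−22)=-204≡4 → e
v(21): 17·(21−22)=-17≡9 → j
m(12): 17·(12−22)=-170≡12 → m
c(2): 17·(2−22)=-340≡24 → y

rnxhejmy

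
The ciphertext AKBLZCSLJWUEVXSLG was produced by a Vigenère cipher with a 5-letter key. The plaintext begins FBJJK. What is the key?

Subtract each crib letter from the matching ciphertext letter (mod 26):
A(0)−F(5)=-5≡21 → V
K(10)−B(1)=9 → J
B(1)−J(9)=-8≡18 → S
L(11)−J(9)=2 → C
Z(25)−K(10)=15 → P

VJSCP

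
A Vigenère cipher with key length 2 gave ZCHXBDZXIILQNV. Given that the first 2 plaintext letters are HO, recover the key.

Subtract each crib letter from the matching ciphertext letter (mod 26):
Z(25)−H(7)=18 → S
C(2)−O(14)=-12≡14 → O

SO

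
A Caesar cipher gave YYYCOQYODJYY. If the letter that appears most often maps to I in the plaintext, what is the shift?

16

The most frequent ciphertext letter is Y (appears 6 times).
Y is position 24; I is position 8.
Shift = 16.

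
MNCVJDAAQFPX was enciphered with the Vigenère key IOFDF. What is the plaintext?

EZXSEVMVNAHJ

Repeat the key across the ciphertext: IOFDFIOFDFIO
M(12)−I(8): 4 → E
N(13)−O(14): -1≡25 → Z
C(2)−F(5): -3≡23 → X
V(21)−D(3): 18 → S
J(9)−F(5): 4 → E
D(3)−I(8): -5≡21 → V
A(0)−O(14): -14≡12 → M
A(0)−F(5): -5≡21 → V
Q(16)−D(3): 13 → N
F(5)−F(5): 0 → A
P(15)−I(8): 7 → H
X(23)−O(14): 9 → J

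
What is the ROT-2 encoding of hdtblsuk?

jfvdnuwm

h(7): 7+2=9 → j
d(3): 3+2=5 → f
t(19): 19+2=21 → v
b(1): 1+2=3 → d
l(11): 11+2=13 → n
s(18): 18+2=20 → u
u(20): 20+2=22 → w
k(10): 10+2=12 → m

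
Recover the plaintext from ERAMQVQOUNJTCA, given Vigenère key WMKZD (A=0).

Repeat the key across the ciphertext: WMKZDWMKZDWMKZ
E(4)−W(22): -18≡8 → I
R(17)−M(12): 5 → F
A(0)−K(10): -10≡16 → Q
M(12)−Z(25): -13≡13 → N
Q(16)−D(3): 13 → N
V(21)−W(22): -1≡25 → Z
Q(16)−M(12): 4 → E
O(14)−K(10): 4 → E
U(20)−Z(25): -5≡21 → V
N(13)−D(3): 10 → K
J(9)−W(22): -13≡13 → N
T(19)−M(12): 7 → H
C(2)−K(10): -8≡18 → S
A(0)−Z(25): -25≡1 → B

IFQNNZEEVKNHSB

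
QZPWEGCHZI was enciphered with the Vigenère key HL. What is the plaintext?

Repeat the key across the ciphertext: HLHLHLHLHL
Q(16)−H(7): 9 → J
Z(25)−L(11): 14 → O
P(15)−H(7): 8 → I
W(22)−L(11): 11 → L
E(4)−H(7): -3≡23 → X
G(6)−L(11): -5≡21 → V
C(2)−H(7): -5≡21 → V
H(7)−L(11): -4≡22 → W
Z(25)−H(7): 18 → S
I(8)−L(11): -3≡23 → X

JOILXVVWSX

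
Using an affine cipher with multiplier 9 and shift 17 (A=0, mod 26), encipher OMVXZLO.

O(14): 9·14+17=143≡13 → N
M(12): 9·12+17=125≡21 → V
V(21): 9·21+17=206≡24 → Y
X(23): 9·23+17=224≡16 → Q
Z(25): 9·25+17=242≡8 → I
L(11): 9·11+17=116≡12 → M
O(14): 9·14+17=143≡13 → N

NVYQIMN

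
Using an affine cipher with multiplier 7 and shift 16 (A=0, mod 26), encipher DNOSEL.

D(3): 7·3+16=37≡11 → L
N(13): 7·13+16=107≡3 → D
O(14): 7·14+16=114≡10 → K
S(18): 7·18+16=142≡12 → M
E(4): 7·4+16=44≡18 → S
L(11): 7·11+16=93≡15 → P

LDKMSP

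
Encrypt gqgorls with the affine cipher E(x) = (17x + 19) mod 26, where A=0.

rfrxwyn

g(6): 17·6+19=121≡17 → r
q(16): 17·16+19=291≡5 → f
g(6): 17·6+19=121≡17 → r
o(14): 17·14+19=257≡23 → x
r(17): 17·17+19=308≡22 → w
l(11): 17·11+19=206≡24 → y
s(18): 17·18+19=325≡13 → n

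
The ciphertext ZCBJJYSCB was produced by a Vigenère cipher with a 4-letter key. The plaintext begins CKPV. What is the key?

XSMO

Subtract each crib letter from the matching ciphertext letter (mod 26):
Z(25)−C(2)=23 → X
C(2)−K(10)=-8≡18 → S
B(1)−P(15)=-14≡12 → M
J(9)−V(21)=-12≡14 → O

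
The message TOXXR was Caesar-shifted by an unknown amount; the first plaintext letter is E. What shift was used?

From the crib: T(19)−E(4)=15, so the shift is 15.

15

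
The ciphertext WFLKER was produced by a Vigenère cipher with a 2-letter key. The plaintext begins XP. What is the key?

ZQ

Subtract each crib letter from the matching ciphertext letter (mod 26):
W(22)−X(23)=-1≡25 → Z
F(5)−P(15)=-10≡16 → Q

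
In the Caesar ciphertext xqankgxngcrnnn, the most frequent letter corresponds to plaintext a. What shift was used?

13

The most frequent ciphertext letter is n (appears 5 times).
n is position 13; a is position 0.
Shift = 13.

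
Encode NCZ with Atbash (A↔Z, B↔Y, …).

N(13) → M(12)
C(2) → X(23)
Z(25) → A(0)

MXA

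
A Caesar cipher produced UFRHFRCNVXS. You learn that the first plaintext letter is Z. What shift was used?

21

From the crib: U(20)−Z(25)=-5≡21, so the shift is 21.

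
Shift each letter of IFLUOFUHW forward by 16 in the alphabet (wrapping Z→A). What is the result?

YVBKEVKXM

I(8): 8+16=24 → Y
F(5): 5+16=21 → V
L(11): 11+16=27≡1 → B
U(20): 20+16=36≡10 → K
O(14): 14+16=30≡4 → E
F(5): 5+16=21 → V
U(20): 20+16=36≡10 → K
H(7): 7+16=23 → X
W(22): 22+16=38≡12 → M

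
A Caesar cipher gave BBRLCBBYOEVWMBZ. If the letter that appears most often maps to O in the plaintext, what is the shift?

The most frequent ciphertext letter is B (appears 5 times).
B is position 1; O is position 14.
Shift = -13≡13.

13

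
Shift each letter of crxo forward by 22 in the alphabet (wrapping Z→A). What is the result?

yntk

c(2): 2+22=24 → y
r(17): 17+22=39≡13 → n
x(23): 23+22=45≡19 → t
o(14): 14+22=36≡10 → k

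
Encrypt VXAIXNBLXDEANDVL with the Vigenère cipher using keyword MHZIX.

HEZQUZIKFAQHMLSX

Repeat the key across the message: MHZIXMHZIXMHZIXM
V(21)+M(12): 33≡7 → H
X(23)+H(7): 30≡4 → E
A(0)+Z(25): 25 → Z
I(8)+I(8): 16 → Q
X(23)+X(23): 46≡20 → U
N(13)+M(12): 25 → Z
B(1)+H(7): 8 → I
L(11)+Z(25): 36≡10 → K
X(23)+I(8): 31≡5 → F
D(3)+X(23): 26≡0 → A
E(4)+M(12): 16 → Q
A(0)+H(7): 7 → H
N(13)+Z(25): 38≡12 → M
D(3)+I(8): 11 → L
V(21)+X(23): 44≡18 → S
L(11)+M(12): 23 → X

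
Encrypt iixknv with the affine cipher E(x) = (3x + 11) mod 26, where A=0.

i(8): 3·8+11=35≡9 → j
i(8): 3·8+11=35≡9 → j
x(23): 3·23+11=80≡2 → c
k(10): 3·10+11=41≡15 → p
n(13): 3·13+11=50≡24 → y
v(21): 3·21+11=74≡22 → w

jjcpyw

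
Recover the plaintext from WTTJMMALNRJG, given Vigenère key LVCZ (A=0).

LYRKBRYMCWHH

Repeat the key across the ciphertext: LVCZLVCZLVCZ
W(22)−L(11): 11 → L
T(19)−V(21): -2≡24 → Y
T(19)−C(2): 17 → R
J(9)−Z(25): -16≡10 → K
M(12)−L(11): 1 → B
M(12)−V(21): -9≡17 → R
A(0)−C(2): -2≡24 → Y
L(11)−Z(25): -14≡12 → M
N(13)−L(11): 2 → C
R(17)−V(21): -4≡22 → W
J(9)−C(2): 7 → H
G(6)−Z(25): -19≡7 → H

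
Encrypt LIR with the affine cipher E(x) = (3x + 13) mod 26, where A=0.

ULM

L(11): 3·11+13=46≡20 → U
I(8): 3·8+13=37≡11 → L
R(17): 3·17+13=64≡12 → M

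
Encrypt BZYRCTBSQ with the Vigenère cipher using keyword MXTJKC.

NWRAMVNPJ

Repeat the key across the message: MXTJKCMXT
B(1)+M(12): 13 → N
Z(25)+X(23): 48≡22 → W
Y(24)+T(19): 43≡17 → R
R(17)+J(9): 26≡0 → A
C(2)+K(10): 12 → M
T(19)+C(2): 21 → V
B(1)+M(12): 13 → N
S(18)+X(23): 41≡15 → P
Q(16)+T(19): 35≡9 → J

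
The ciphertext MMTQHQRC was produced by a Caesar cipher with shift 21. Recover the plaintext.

M(12): 12−21=-9≡17 → R
M(12): 12−21=-9≡17 → R
T(19): 19−21=-2≡24 → Y
Q(16): 16−21=-5≡21 → V
H(7): 7−21=-14≡12 → M
Q(16): 16−21=-5≡21 → V
R(17): 17−21=-4≡22 → W
C(2): 2−21=-19≡7 → H

RRYVMVWH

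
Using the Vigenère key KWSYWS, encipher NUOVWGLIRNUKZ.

Repeat the key across the message: KWSYWSKWSYWSK
N(13)+K(10): 23 → X
U(20)+W(22): 42≡16 → Q
O(14)+S(18): 32≡6 → G
V(21)+Y(24): 45≡19 → T
W(22)+W(22): 44≡18 → S
G(6)+S(18): 24 → Y
L(11)+K(10): 21 → V
I(8)+W(22): 30≡4 → E
R(17)+S(18): 35≡9 → J
N(13)+Y(24): 37≡11 → L
U(20)+W(22): 42≡16 → Q
K(10)+S(18): 28≡2 → C
Z(25)+K(10): 35≡9 → J

XQGTSYVEJLQCJ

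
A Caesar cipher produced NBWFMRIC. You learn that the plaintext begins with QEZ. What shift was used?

From the crib: N(13)−Q(16)=-3≡23, so the shift is 23.

23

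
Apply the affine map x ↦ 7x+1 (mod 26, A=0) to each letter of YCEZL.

NPDUA

Y(24): 7·24+1=169≡13 → N
C(2): 7·2+1=15 → P
E(4): 7·4+1=29≡3 → D
Z(25): 7·25+1=176≡20 → U
L(11): 7·11+1=78≡0 → A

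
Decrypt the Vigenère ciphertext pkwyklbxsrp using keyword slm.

xzkgzzjmgze

Repeat the key across the ciphertext: slmslmslmsl
p(15)−s(18): -3≡23 → x
k(10)−l(11): -1≡25 → z
w(22)−m(12): 10 → k
y(24)−s(18): 6 → g
k(10)−l(11): -1≡25 → z
l(11)−m(12): -1≡25 → z
b(1)−s(18): -17≡9 → j
x(23)−l(11): 12 → m
s(18)−m(12): 6 → g
r(17)−s(18): -1≡25 → z
p(15)−l(11): 4 → e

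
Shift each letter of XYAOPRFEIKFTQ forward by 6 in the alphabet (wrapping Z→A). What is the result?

X(23): 23+6=29≡3 → D
Y(24): 24+6=30≡4 → E
A(0): 0+6=6 → G
O(14): 14+6=20 → U
P(15): 15+6=21 → V
R(17): 17+6=23 → X
F(5): 5+6=11 → L
E(4): 4+6=10 → K
I(8): 8+6=14 → O
K(10): 10+6=16 → Q
F(5): 5+6=11 → L
T(19): 19+6=25 → Z
Q(16): 16+6=22 → W

DEGUVXLKOQLZW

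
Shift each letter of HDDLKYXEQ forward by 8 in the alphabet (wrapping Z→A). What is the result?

H(7): 7+8=15 → P
D(3): 3+8=11 → L
D(3): 3+8=11 → L
L(11): 11+8=19 → T
K(10): 10+8=18 → S
Y(24): 24+8=32≡6 → G
X(23): 23+8=31≡5 → F
E(4): 4+8=12 → M
Q(16): 16+8=24 → Y

PLLTSGFMY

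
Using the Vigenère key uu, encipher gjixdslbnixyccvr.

adcrxmfvhcrswwpl

Repeat the key across the message: uuuuuuuuuuuuuuuu
g(6)+u(20): 26≡0 → a
j(9)+u(20): 29≡3 → d
i(8)+u(20): 28≡2 → c
x(23)+u(20): 43≡17 → r
d(3)+u(20): 23 → x
s(18)+u(20): 38≡12 → m
l(11)+u(20): 31≡5 → f
b(1)+u(20): 21 → v
n(13)+u(20): 33≡7 → h
i(8)+u(20): 28≡2 → c
x(23)+u(20): 43≡17 → r
y(24)+u(20): 44≡18 → s
c(2)+u(20): 22 → w
c(2)+u(20): 22 → w
v(21)+u(20): 41≡15 → p
r(17)+u(20): 37≡11 → l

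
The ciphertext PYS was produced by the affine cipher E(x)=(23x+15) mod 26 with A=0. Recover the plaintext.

The inverse of 23 mod 26 is 17, since 23·17=391≡1. Apply D(y)=17·(y−15) mod 26:
P(15): 17·(15−15)=0 → A
Y(24): 17·(24−15)=153≡23 → X
S(18): 17·(18−15)=51≡25 → Z

AXZ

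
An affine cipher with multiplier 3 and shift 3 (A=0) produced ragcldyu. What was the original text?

wzbruahx

The inverse of 3 mod 26 is 9, since 3·9=27≡1. Apply D(y)=9·(y−3) mod 26:
r(17): 9·(17−3)=126≡22 → w
a(0): 9·(0−3)=-27≡25 → z
g(6): 9·(6−3)=27≡1 → b
c(2): 9·(2−3)=-9≡17 → r
l(11): 9·(11−3)=72≡20 → u
d(3): 9·(3−3)=0 → a
y(24): 9·(24−3)=189≡7 → h
u(20): 9·(20−3)=153≡23 → x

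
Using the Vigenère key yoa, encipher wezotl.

Repeat the key across the message: yoayoa
w(22)+y(24): 46≡20 → u
e(4)+o(14): 18 → s
z(25)+a(0): 25 → z
o(14)+y(24): 38≡12 → m
t(19)+o(14): 33≡7 → h
l(11)+a(0): 11 → l

uszmhl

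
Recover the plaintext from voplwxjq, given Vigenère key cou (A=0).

tavjidhc

Repeat the key across the ciphertext: coucouco
v(21)−c(2): 19 → t
o(14)−o(14): 0 → a
p(15)−u(20): -5≡21 → v
l(11)−c(2): 9 → j
w(22)−o(14): 8 → i
x(23)−u(20): 3 → d
j(9)−c(2): 7 → h
q(16)−o(14): 2 → c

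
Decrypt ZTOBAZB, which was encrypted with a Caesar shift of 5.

Z(25): 25−5=20 → U
T(19): 19−5=14 → O
O(14): 14−5=9 → J
B(1): 1−5=-4≡22 → W
A(0): 0−5=-5≡21 → V
Z(25): 25−5=20 → U
B(1): 1−5=-4≡22 → W

UOJWVUW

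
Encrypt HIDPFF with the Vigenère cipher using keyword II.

Repeat the key across the message: IIIIII
H(7)+I(8): 15 → P
I(8)+I(8): 16 → Q
D(3)+I(8): 11 → L
P(15)+I(8): 23 → X
F(5)+I(8): 13 → N
F(5)+I(8): 13 → N

PQLXNN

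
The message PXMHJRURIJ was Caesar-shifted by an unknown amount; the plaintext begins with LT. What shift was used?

4

From the crib: P(15)−L(11)=4, so the shift is 4.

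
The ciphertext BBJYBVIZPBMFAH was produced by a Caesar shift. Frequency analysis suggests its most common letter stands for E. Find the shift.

The most frequent ciphertext letter is B (appears 4 times).
B is position 1; E is position 4.
Shift = -3≡23.

23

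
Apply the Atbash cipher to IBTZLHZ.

RYGAOSA

I(8) → R(17)
B(1) → Y(24)
T(19) → G(6)
Z(25) → A(0)
L(11) → O(14)
H(7) → S(18)
Z(25) → A(0)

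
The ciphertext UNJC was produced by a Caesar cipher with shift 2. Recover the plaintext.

SLHA

U(20): 20−2=18 → S
N(13): 13−2=11 → L
J(9): 9−2=7 → H
C(2): 2−2=0 → A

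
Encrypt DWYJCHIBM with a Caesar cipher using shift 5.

IBDOHMNGR

D(3): 3+5=8 → I
W(22): 22+5=27≡1 → B
Y(24): 24+5=29≡3 → D
J(9): 9+5=14 → O
C(2): 2+5=7 → H
H(7): 7+5=12 → M
I(8): 8+5=13 → N
B(1): 1+5=6 → G
M(12): 12+5=17 → R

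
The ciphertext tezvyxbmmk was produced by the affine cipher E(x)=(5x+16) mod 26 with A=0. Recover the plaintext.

The inverse of 5 mod 26 is 21, since 5·21=105≡1. Apply D(y)=21·(y−16) mod 26:
t(19): 21·(19−16)=63≡11 → l
e(4): 21·(4−16)=-252≡8 → i
z(25): 21·(25−16)=189≡7 → h
v(21): 21·(21−16)=105≡1 → b
y(24): 21·(24−16)=168≡12 → m
x(23): 21·(23−16)=147≡17 → r
b(1): 21·(1−16)=-315≡23 → x
m(12): 21·(12−16)=-84≡20 → u
m(12): 21·(12−16)=-84≡20 → u
k(10): 21·(10−16)=-126≡4 → e

lihbmrxuue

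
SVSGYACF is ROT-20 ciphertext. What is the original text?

S(18): 18−20=-2≡24 → Y
V(21): 21−20=1 → B
S(18): 18−20=-2≡24 → Y
G(6): 6−20=-14≡12 → M
Y(24): 24−20=4 → E
A(0): 0−20=-20≡6 → G
C(2): 2−20=-18≡8 → I
F(5): 5−20=-15≡11 → L

YBYMEGIL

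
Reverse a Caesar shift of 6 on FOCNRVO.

F(5): 5−6=-1≡25 → Z
O(14): 14−6=8 → I
C(2): 2−6=-4≡22 → W
N(13): 13−6=7 → H
R(17): 17−6=11 → L
V(21): 21−6=15 → P
O(14): 14−6=8 → I

ZIWHLPI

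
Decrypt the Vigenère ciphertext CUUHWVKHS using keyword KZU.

Repeat the key across the ciphertext: KZUKZUKZU
C(2)−K(10): -8≡18 → S
U(20)−Z(25): -5≡21 → V
U(20)−U(20): 0 → A
H(7)−K(10): -3≡23 → X
W(22)−Z(25): -3≡23 → X
V(21)−U(20): 1 → B
K(10)−K(10): 0 → A
H(7)−Z(25): -18≡8 → I
S(18)−U(20): -2≡24 → Y

SVAXXBAIY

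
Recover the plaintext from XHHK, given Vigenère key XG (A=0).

Repeat the key across the ciphertext: XGXG
X(23)−X(23): 0 → A
H(7)−G(6): 1 → B
H(7)−X(23): -16≡10 → K
K(10)−G(6): 4 → E

ABKE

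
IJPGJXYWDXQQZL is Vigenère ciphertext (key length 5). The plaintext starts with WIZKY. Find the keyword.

MBQWL

Subtract each crib letter from the matching ciphertext letter (mod 26):
I(8)−W(22)=-14≡12 → M
J(9)−I(8)=1 → B
P(15)−Z(25)=-10≡16 → Q
G(6)−K(10)=-4≡22 → W
J(9)−Y(24)=-15≡11 → L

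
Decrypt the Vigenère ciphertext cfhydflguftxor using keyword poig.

nrzsordafrlrzd

Repeat the key across the ciphertext: poigpoigpoigpo
c(2)−p(15): -13≡13 → n
f(5)−o(14): -9≡17 → r
h(7)−i(8): -1≡25 → z
y(24)−g(6): 18 → s
d(3)−p(15): -12≡14 → o
f(5)−o(14): -9≡17 → r
l(11)−i(8): 3 → d
g(6)−g(6): 0 → a
u(20)−p(15): 5 → f
f(5)−o(14): -9≡17 → r
t(19)−i(8): 11 → l
x(23)−g(6): 17 → r
o(14)−p(15): -1≡25 → z
r(17)−o(14): 3 → d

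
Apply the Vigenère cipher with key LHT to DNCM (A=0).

Repeat the key across the message: LHTL
D(3)+L(11): 14 → O
N(13)+H(7): 20 → U
C(2)+T(19): 21 → V
M(12)+L(11): 23 → X

OUVX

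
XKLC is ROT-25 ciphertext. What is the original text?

YLMD

X(23): 23−25=-2≡24 → Y
K(10): 10−25=-15≡11 → L
L(11): 11−25=-14≡12 → M
C(2): 2−25=-23≡3 → D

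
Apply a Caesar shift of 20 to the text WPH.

QJB

W(22): 22+20=42≡16 → Q
P(15): 15+20=35≡9 → J
H(7): 7+20=27≡1 → B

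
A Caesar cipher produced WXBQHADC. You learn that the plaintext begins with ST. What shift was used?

From the crib: W(22)−S(18)=4, so the shift is 4.

4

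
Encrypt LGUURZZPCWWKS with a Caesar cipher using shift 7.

L(11): 11+7=18 → S
G(6): 6+7=13 → N
U(20): 20+7=27≡1 → B
U(20): 20+7=27≡1 → B
R(17): 17+7=24 → Y
Z(25): 25+7=32≡6 → G
Z(25): 25+7=32≡6 → G
P(15): 15+7=22 → W
C(2): 2+7=9 → J
W(22): 22+7=29≡3 → D
W(22): 22+7=29≡3 → D
K(10): 10+7=17 → R
S(18): 18+7=25 → Z

SNBBYGGWJDDRZ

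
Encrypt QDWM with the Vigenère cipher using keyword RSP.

HVLD

Repeat the key across the message: RSPR
Q(16)+R(17): 33≡7 → H
D(3)+S(18): 21 → V
W(22)+P(15): 37≡11 → L
M(12)+R(17): 29≡3 → D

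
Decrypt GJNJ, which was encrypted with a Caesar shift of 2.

G(6): 6−2=4 → E
J(9): 9−2=7 → H
N(13): 13−2=11 → L
J(9): 9−2=7 → H

EHLH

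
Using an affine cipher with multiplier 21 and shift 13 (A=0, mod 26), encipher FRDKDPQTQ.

OGYPYQLWL

F(5): 21·5+13=118≡14 → O
R(17): 21·17+13=370≡6 → G
D(3): 21·3+13=76≡24 → Y
K(10): 21·10+13=223≡15 → P
D(3): 21·3+13=76≡24 → Y
P(15): 21·15+13=328≡16 → Q
Q(16): 21·16+13=349≡11 → L
T(19): 21·19+13=412≡22 → W
Q(16): 21·16+13=349≡11 → L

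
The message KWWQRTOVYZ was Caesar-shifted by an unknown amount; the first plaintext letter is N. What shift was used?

From the crib: K(10)−N(13)=-3≡23, so the shift is 23.

23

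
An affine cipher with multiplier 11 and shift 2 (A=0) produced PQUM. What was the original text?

NGEI

The inverse of 11 mod 26 is 19, since 11·19=209≡1. Apply D(y)=19·(y−2) mod 26:
P(15): 19·(15−2)=247≡13 → N
Q(16): 19·(16−2)=266≡6 → G
U(20): 19·(20−2)=342≡4 → E
M(12): 19·(12−2)=190≡8 → I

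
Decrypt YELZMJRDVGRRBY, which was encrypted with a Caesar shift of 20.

EKRFSPXJBMXXHE

Y(24): 24−20=4 → E
E(4): 4−20=-16≡10 → K
L(11): 11−20=-9≡17 → R
Z(25): 25−20=5 → F
M(12): 12−20=-8≡18 → S
J(9): 9−20=-11≡15 → P
R(17): 17−20=-3≡23 → X
D(3): 3−20=-17≡9 → J
V(21): 21−20=1 → B
G(6): 6−20=-14≡12 → M
R(17): 17−20=-3≡23 → X
R(17): 17−20=-3≡23 → X
B(1): 1−20=-19≡7 → H
Y(24): 24−20=4 → E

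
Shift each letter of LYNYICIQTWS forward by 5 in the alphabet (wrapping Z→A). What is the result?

L(11): 11+5=16 → Q
Y(24): 24+5=29≡3 → D
N(13): 13+5=18 → S
Y(24): 24+5=29≡3 → D
I(8): 8+5=13 → N
C(2): 2+5=7 → H
I(8): 8+5=13 → N
Q(16): 16+5=21 → V
T(19): 19+5=24 → Y
W(22): 22+5=27≡1 → B
S(18): 18+5=23 → X

QDSDNHNVYBX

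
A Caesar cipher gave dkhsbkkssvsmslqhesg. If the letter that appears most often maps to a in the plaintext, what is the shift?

18

The most frequent ciphertext letter is s (appears 6 times).
s is position 18; a is position 0.
Shift = 18.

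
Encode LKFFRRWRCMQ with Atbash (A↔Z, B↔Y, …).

L(11) → O(14)
K(10) → P(15)
F(5) → U(20)
F(5) → U(20)
R(17) → I(8)
R(17) → I(8)
W(22) → D(3)
R(17) → I(8)
C(2) → X(23)
M(12) → N(13)
Q(16) → J(9)

OPUUIIDIXNJ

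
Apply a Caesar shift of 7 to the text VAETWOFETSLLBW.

CHLADVMLAZSSID

V(21): 21+7=28≡2 → C
A(0): 0+7=7 → H
E(4): 4+7=11 → L
T(19): 19+7=26≡0 → A
W(22): 22+7=29≡3 → D
O(14): 14+7=21 → V
F(5): 5+7=12 → M
E(4): 4+7=11 → L
T(19): 19+7=26≡0 → A
S(18): 18+7=25 → Z
L(11): 11+7=18 → S
L(11): 11+7=18 → S
B(1): 1+7=8 → I
W(22): 22+7=29≡3 → D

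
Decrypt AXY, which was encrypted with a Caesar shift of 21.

A(0): 0−21=-21≡5 → F
X(23): 23−21=2 → C
Y(24): 24−21=3 → D

FCD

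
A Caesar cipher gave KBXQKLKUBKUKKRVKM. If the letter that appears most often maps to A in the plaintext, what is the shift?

The most frequent ciphertext letter is K (appears 7 times).
K is position 10; A is position 0.
Shift = 10.

10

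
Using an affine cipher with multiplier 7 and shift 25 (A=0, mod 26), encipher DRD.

D(3): 7·3+25=46≡20 → U
R(17): 7·17+25=144≡14 → O
D(3): 7·3+25=46≡20 → U

UOU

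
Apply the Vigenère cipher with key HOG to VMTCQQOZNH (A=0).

CAZJEWVNTO

Repeat the key across the message: HOGHOGHOGH
V(21)+H(7): 28≡2 → C
M(12)+O(14): 26≡0 → A
T(19)+G(6): 25 → Z
C(2)+H(7): 9 → J
Q(16)+O(14): 30≡4 → E
Q(16)+G(6): 22 → W
O(14)+H(7): 21 → V
Z(25)+O(14): 39≡13 → N
N(13)+G(6): 19 → T
H(7)+H(7): 14 → O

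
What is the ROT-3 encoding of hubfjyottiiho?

kxeimbrwwllkr

h(7): 7+3=10 → k
u(20): 20+3=23 → x
b(1): 1+3=4 → e
f(5): 5+3=8 → i
j(9): 9+3=12 → m
y(24): 24+3=27≡1 → b
o(14): 14+3=17 → r
t(19): 19+3=22 → w
t(19): 19+3=22 → w
i(8): 8+3=11 → l
i(8): 8+3=11 → l
h(7): 7+3=10 → k
o(14): 14+3=17 → r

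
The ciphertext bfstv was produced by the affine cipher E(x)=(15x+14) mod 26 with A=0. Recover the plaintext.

npcjx

The inverse of 15 mod 26 is 7, since 15·7=105≡1. Apply D(y)=7·(y−14) mod 26:
b(1): 7·(1−14)=-91≡13 → n
f(5): 7·(5−14)=-63≡15 → p
s(18): 7·(18−14)=28≡2 → c
t(19): 7·(19−14)=35≡9 → j
v(21): 7·(21−14)=49≡23 → x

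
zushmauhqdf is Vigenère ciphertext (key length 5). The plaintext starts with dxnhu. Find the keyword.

Subtract each crib letter from the matching ciphertext letter (mod 26):
z(25)−d(3)=22 → w
u(20)−x(23)=-3≡23 → x
s(18)−n(13)=5 → f
h(7)−h(7)=0 → a
m(12)−u(20)=-8≡18 → s

wxfas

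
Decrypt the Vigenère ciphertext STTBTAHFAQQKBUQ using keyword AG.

Repeat the key across the ciphertext: AGAGAGAGAGAGAGA
S(18)−A(0): 18 → S
T(19)−G(6): 13 → N
T(19)−A(0): 19 → T
B(1)−G(6): -5≡21 → V
T(19)−A(0): 19 → T
A(0)−G(6): -6≡20 → U
H(7)−A(0): 7 → H
F(5)−G(6): -1≡25 → Z
A(0)−A(0): 0 → A
Q(16)−G(6): 10 → K
Q(16)−A(0): 16 → Q
K(10)−G(6): 4 → E
B(1)−A(0): 1 → B
U(20)−G(6): 14 → O
Q(16)−A(0): 16 → Q

SNTVTUHZAKQEBOQ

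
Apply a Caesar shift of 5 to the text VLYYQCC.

AQDDVHH

V(21): 21+5=26≡0 → A
L(11): 11+5=16 → Q
Y(24): 24+5=29≡3 → D
Y(24): 24+5=29≡3 → D
Q(16): 16+5=21 → V
C(2): 2+5=7 → H
C(2): 2+5=7 → H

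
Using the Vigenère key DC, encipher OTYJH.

RVBLK

Repeat the key across the message: DCDCD
O(14)+D(3): 17 → R
T(19)+C(2): 21 → V
Y(24)+D(3): 27≡1 → B
J(9)+C(2): 11 → L
H(7)+D(3): 10 → K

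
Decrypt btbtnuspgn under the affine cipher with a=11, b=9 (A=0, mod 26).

eieiybpkvy

The inverse of 11 mod 26 is 19, since 11·19=209≡1. Apply D(y)=19·(y−9) mod 26:
b(1): 19·(1−9)=-152≡4 → e
t(19): 19·(19−9)=190≡8 → i
b(1): 19·(1−9)=-152≡4 → e
t(19): 19·(19−9)=190≡8 → i
n(13): 19·(13−9)=76≡24 → y
u(20): 19·(20−9)=209≡1 → b
s(18): 19·(18−9)=171≡15 → p
p(15): 19·(15−9)=114≡10 → k
g(6): 19·(6−9)=-57≡21 → v
n(13): 19·(13−9)=76≡24 → y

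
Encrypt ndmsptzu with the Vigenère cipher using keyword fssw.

sveoulrq

Repeat the key across the message: fsswfssw
n(13)+f(5): 18 → s
d(3)+s(18): 21 → v
m(12)+s(18): 30≡4 → e
s(18)+w(22): 40≡14 → o
p(15)+f(5): 20 → u
t(19)+s(18): 37≡11 → l
z(25)+s(18): 43≡17 → r
u(20)+w(22): 42≡16 → q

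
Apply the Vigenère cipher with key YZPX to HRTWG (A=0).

FQITE

Repeat the key across the message: YZPXY
H(7)+Y(24): 31≡5 → F
R(17)+Z(25): 42≡16 → Q
T(19)+P(15): 34≡8 → I
W(22)+X(23): 45≡19 → T
G(6)+Y(24): 30≡4 → E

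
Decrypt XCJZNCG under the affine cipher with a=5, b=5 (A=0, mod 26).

OPGEMPV

The inverse of 5 mod 26 is 21, since 5·21=105≡1. Apply D(y)=21·(y−5) mod 26:
X(23): 21·(23−5)=378≡14 → O
C(2): 21·(2−5)=-63≡15 → P
J(9): 21·(9−5)=84≡6 → G
Z(25): 21·(25−5)=420≡4 → E
N(13): 21·(13−5)=168≡12 → M
C(2): 21·(2−5)=-63≡15 → P
G(6): 21·(6−5)=21 → V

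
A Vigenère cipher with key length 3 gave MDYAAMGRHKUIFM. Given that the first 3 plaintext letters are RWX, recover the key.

VHB

Subtract each crib letter from the matching ciphertext letter (mod 26):
M(12)−R(17)=-5≡21 → V
D(3)−W(22)=-19≡7 → H
Y(24)−X(23)=1 → B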